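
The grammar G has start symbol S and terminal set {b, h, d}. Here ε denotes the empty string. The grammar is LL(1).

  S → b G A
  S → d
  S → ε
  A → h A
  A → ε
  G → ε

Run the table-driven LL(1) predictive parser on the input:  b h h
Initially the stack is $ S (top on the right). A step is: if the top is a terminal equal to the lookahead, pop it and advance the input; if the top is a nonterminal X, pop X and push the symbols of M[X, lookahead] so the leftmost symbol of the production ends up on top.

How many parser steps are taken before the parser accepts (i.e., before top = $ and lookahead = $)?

     Stack    Input    Action
  1  $ S      b h h $  expand S → b G A
  2  $ A G b  b h h $  match b
  3  $ A G    h h $    expand G → ε
  4  $ A      h h $    expand A → h A
  5  $ A h    h h $    match h
  6  $ A      h $      expand A → h A
  7  $ A h    h $      match h
  8  $ A      $        expand A → ε
Accept reached after 8 steps.

8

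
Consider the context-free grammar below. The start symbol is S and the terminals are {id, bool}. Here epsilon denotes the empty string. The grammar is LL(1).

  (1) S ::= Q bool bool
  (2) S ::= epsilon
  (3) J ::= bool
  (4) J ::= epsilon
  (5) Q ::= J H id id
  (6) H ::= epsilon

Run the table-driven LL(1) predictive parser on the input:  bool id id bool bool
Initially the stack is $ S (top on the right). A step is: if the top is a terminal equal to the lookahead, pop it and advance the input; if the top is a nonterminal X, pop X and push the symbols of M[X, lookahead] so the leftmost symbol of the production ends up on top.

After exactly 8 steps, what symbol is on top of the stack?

bool

     Stack                     Input                   Action
  1  $ S                       bool id id bool bool $  expand S ::= Q bool bool
  2  $ bool bool Q             bool id id bool bool $  expand Q ::= J H id id
  3  $ bool bool id id H J     bool id id bool bool $  expand J ::= bool
  4  $ bool bool id id H bool  bool id id bool bool $  match bool
  5  $ bool bool id id H       id id bool bool $       expand H ::= epsilon
  6  $ bool bool id id         id id bool bool $       match id
  7  $ bool bool id            id bool bool $          match id
  8  $ bool bool               bool bool $             match bool
Stack after step 8: $ bool (top = bool).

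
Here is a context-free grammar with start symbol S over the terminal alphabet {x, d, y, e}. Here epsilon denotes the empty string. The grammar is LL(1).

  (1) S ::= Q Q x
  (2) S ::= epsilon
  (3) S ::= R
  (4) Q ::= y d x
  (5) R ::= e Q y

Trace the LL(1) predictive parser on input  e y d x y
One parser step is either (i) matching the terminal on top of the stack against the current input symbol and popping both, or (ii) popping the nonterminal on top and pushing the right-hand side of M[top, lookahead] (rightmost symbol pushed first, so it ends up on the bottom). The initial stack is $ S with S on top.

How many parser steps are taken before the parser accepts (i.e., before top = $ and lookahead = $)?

step 1: stack=$ S  input=e y d x y $  — expand S ::= R
step 2: stack=$ R  input=e y d x y $  — expand R ::= e Q y
step 3: stack=$ y Q e  input=e y d x y $  — match e
step 4: stack=$ y Q  input=y d x y $  — expand Q ::= y d x
step 5: stack=$ y x d y  input=y d x y $  — match y
step 6: stack=$ y x d  input=d x y $  — match d
step 7: stack=$ y x  input=x y $  — match x
step 8: stack=$ y  input=y $  — match y
Accept reached after 8 steps.

8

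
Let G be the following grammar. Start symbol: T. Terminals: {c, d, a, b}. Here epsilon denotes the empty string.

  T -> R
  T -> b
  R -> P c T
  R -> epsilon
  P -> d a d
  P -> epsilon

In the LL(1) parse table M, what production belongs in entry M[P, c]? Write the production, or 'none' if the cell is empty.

P -> epsilon

FIRST(P): from P->d a d we get {d}; from P->epsilon we get {epsilon}. So FIRST(P) = {epsilon, d}.
FIRST(R): from R->P c T we get {c, d}; from R->epsilon we get {epsilon}. So FIRST(R) = {epsilon, c, d}.
FIRST(T): from T->R we get {epsilon, c, d}; from T->b we get {b}. So FIRST(T) = {epsilon, b, c, d}.
FOLLOW(T) includes $ since T is the start symbol.
FOLLOW(P): in R->P c T, P is followed by c T with FIRST {c}. Thus FOLLOW(P) = {c}.
For P -> d a d: FIRST(d a d) = {d}, so it goes in M[P, t] for t ∈ {d}.
For P -> epsilon: FIRST(epsilon) = {epsilon}, so it goes in M[P, t] for t ∈ {}; since epsilon ∈ FIRST, also for every t ∈ FOLLOW(P) = {c}.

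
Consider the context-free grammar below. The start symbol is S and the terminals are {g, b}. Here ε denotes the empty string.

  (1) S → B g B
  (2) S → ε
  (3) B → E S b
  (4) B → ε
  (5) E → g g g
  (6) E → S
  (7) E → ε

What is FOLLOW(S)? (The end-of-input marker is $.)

FIRST(S) = {ε, b, g}  (via B g B)
FIRST(E) = {ε, b, g}  (via S)
FIRST(B) = {ε, b, g}  (via E S b)
FOLLOW(S) includes $ since S is the start symbol.
FOLLOW(E): in B→E S b, E is followed by S b with FIRST {b, g}. Thus FOLLOW(E) = {b, g}.
FOLLOW(S): in B→E S b, S is followed by b with FIRST {b}; in E→S, the suffix after S is empty, so FOLLOW(S) ⊇ FOLLOW(E) = {b, g}. Thus FOLLOW(S) = {$, b, g}.
FOLLOW(B): in S→B g B (occurrence 1), B is followed by g B with FIRST {g}; in S→B g B (occurrence 2), the suffix after B is empty, so FOLLOW(B) ⊇ FOLLOW(S) = {$, b, g}. Thus FOLLOW(B) = {$, b, g}.

{$, b, g}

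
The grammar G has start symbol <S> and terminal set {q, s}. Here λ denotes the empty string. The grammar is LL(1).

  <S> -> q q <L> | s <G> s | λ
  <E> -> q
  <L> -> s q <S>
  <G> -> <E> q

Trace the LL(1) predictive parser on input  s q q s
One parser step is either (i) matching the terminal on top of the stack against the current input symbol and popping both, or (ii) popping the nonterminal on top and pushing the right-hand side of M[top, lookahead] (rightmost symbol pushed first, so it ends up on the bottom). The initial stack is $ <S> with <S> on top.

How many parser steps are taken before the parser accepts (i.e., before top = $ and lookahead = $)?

step 1: stack=$ <S>  input=s q q s $  — expand <S> -> s <G> s
step 2: stack=$ s <G> s  input=s q q s $  — match s
step 3: stack=$ s <G>  input=q q s $  — expand <G> -> <E> q
step 4: stack=$ s q <E>  input=q q s $  — expand <E> -> q
step 5: stack=$ s q q  input=q q s $  — match q
step 6: stack=$ s q  input=q s $  — match q
step 7: stack=$ s  input=s $  — match s
Accept reached after 7 steps.

7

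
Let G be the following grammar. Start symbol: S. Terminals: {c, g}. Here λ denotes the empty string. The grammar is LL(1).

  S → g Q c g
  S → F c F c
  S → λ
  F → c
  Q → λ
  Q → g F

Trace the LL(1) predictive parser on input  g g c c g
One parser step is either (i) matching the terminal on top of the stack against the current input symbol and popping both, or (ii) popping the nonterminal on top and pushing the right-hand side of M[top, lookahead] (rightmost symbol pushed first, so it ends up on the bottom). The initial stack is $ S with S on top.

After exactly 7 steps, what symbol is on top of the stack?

g

     Stack      Input        Action
  1  $ S        g g c c g $  expand S → g Q c g
  2  $ g c Q g  g g c c g $  match g
  3  $ g c Q    g c c g $    expand Q → g F
  4  $ g c F g  g c c g $    match g
  5  $ g c F    c c g $      expand F → c
  6  $ g c c    c c g $      match c
  7  $ g c      c g $        match c
Stack after step 7: $ g (top = g).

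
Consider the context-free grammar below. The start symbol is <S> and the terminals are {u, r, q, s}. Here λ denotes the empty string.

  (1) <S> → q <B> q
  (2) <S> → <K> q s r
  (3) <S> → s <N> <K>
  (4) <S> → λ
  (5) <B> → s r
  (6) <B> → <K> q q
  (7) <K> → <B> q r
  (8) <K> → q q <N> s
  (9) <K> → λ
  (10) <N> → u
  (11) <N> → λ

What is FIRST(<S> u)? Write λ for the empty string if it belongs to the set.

FIRST(<N>): from <N>→u we get {u}; from <N>→λ we get {λ}. So FIRST(<N>) = {λ, u}.
FIRST(<S>): from <S>→q <B> q we get {q}; from <S>→<K> q s r we get {q, s}; from <S>→s <N> <K> we get {s}; from <S>→λ we get {λ}. So FIRST(<S>) = {λ, q, s}.
FIRST(<B>): from <B>→s r we get {s}; from <B>→<K> q q we get {q, s}. So FIRST(<B>) = {q, s}.
FIRST(<K>): from <K>→<B> q r we get {q, s}; from <K>→q q <N> s we get {q}; from <K>→λ we get {λ}. So FIRST(<K>) = {λ, q, s}.
FIRST(<S> u): take FIRST of each symbol in turn, carrying on past any symbol whose FIRST contains λ; result {q, s, u}.

{q, s, u}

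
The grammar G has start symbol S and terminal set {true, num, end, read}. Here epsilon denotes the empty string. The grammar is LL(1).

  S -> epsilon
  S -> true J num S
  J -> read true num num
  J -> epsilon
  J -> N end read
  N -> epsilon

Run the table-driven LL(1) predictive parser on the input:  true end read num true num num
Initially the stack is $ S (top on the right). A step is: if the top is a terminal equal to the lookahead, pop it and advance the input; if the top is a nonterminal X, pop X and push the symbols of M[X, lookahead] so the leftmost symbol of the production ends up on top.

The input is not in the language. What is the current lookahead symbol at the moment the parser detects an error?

step 1: stack=$ S  input=true end read num true num num $  — expand S -> true J num S
step 2: stack=$ S num J true  input=true end read num true num num $  — match true
step 3: stack=$ S num J  input=end read num true num num $  — expand J -> N end read
step 4: stack=$ S num read end N  input=end read num true num num $  — expand N -> epsilon
step 5: stack=$ S num read end  input=end read num true num num $  — match end
step 6: stack=$ S num read  input=read num true num num $  — match read
step 7: stack=$ S num  input=num true num num $  — match num
step 8: stack=$ S  input=true num num $  — expand S -> true J num S
step 9: stack=$ S num J true  input=true num num $  — match true
step 10: stack=$ S num J  input=num num $  — expand J -> epsilon
step 11: stack=$ S num  input=num num $  — match num
step 12: stack=$ S  input=num $  — error: M[S, num] is empty

num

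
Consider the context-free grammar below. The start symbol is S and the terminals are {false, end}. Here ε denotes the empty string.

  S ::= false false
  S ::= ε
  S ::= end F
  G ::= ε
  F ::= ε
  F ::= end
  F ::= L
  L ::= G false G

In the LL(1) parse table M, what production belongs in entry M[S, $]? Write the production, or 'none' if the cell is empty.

FIRST(S) = {ε, end, false}
FIRST(G) = {ε}
FIRST(L) = {false}  (via G false G)
FIRST(F) = {ε, end, false}  (via L)
FOLLOW(S) includes $ since S is the start symbol.
FOLLOW(S): S appears on no right-hand side. Thus FOLLOW(S) = {$}.
For S ::= false false: FIRST(false false) = {false}, so it goes in M[S, t] for t ∈ {false}.
For S ::= ε: FIRST(ε) = {ε}, so it goes in M[S, t] for t ∈ {}; since ε ∈ FIRST, also for every t ∈ FOLLOW(S) = {$}.
For S ::= end F: FIRST(end F) = {end}, so it goes in M[S, t] for t ∈ {end}.

S ::= ε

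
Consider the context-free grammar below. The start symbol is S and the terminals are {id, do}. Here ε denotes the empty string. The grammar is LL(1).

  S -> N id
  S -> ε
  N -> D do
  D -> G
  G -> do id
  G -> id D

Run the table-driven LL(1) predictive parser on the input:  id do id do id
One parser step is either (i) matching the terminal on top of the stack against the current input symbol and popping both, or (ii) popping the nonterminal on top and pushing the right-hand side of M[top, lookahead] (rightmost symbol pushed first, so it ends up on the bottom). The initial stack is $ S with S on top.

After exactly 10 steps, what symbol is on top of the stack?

      Stack          Input             Action
   1  $ S            id do id do id $  expand S -> N id
   2  $ id N         id do id do id $  expand N -> D do
   3  $ id do D      id do id do id $  expand D -> G
   4  $ id do G      id do id do id $  expand G -> id D
   5  $ id do D id   id do id do id $  match id
   6  $ id do D      do id do id $     expand D -> G
   7  $ id do G      do id do id $     expand G -> do id
   8  $ id do id do  do id do id $     match do
   9  $ id do id     id do id $        match id
  10  $ id do        do id $           match do
Stack after step 10: $ id (top = id).

id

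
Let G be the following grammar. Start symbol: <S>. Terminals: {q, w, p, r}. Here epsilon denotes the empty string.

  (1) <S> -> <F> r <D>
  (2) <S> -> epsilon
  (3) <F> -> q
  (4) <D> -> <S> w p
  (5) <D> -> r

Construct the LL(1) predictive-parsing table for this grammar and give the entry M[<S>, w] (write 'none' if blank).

FIRST(<F>): from <F>->q we get {q}. So FIRST(<F>) = {q}.
FIRST(<S>): from <S>-><F> r <D> we get {q}; from <S>->epsilon we get {epsilon}. So FIRST(<S>) = {epsilon, q}.
FIRST(<D>): from <D>-><S> w p we get {q, w}; from <D>->r we get {r}. So FIRST(<D>) = {q, r, w}.
FOLLOW(<S>) includes $ since <S> is the start symbol.
FOLLOW(<S>): in <D>-><S> w p, <S> is followed by w p with FIRST {w}. Thus FOLLOW(<S>) = {$, w}.
For <S> -> <F> r <D>: FIRST(<F> r <D>) = {q}, so it goes in M[<S>, t] for t ∈ {q}.
For <S> -> epsilon: FIRST(epsilon) = {epsilon}, so it goes in M[<S>, t] for t ∈ {}; since epsilon ∈ FIRST, also for every t ∈ FOLLOW(<S>) = {$, w}.

<S> -> epsilon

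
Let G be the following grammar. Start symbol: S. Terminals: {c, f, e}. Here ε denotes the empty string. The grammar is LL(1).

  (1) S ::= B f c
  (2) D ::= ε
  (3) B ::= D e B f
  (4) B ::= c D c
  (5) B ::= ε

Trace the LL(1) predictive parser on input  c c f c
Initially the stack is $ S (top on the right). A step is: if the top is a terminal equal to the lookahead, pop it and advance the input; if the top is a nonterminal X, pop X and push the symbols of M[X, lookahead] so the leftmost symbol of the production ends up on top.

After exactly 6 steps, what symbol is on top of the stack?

c

step 1: stack=$ S  input=c c f c $  — expand S ::= B f c
step 2: stack=$ c f B  input=c c f c $  — expand B ::= c D c
step 3: stack=$ c f c D c  input=c c f c $  — match c
step 4: stack=$ c f c D  input=c f c $  — expand D ::= ε
step 5: stack=$ c f c  input=c f c $  — match c
step 6: stack=$ c f  input=f c $  — match f
Stack after step 6: $ c (top = c).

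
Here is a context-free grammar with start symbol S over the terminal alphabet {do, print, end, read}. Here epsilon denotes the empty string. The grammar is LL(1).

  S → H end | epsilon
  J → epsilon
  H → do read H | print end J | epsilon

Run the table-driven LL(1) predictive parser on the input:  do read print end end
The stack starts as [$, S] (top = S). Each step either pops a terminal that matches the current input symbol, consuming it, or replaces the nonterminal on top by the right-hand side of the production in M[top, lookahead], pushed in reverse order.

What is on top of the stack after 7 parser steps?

J

     Stack              Input                    Action
  1  $ S                do read print end end $  expand S → H end
  2  $ end H            do read print end end $  expand H → do read H
  3  $ end H read do    do read print end end $  match do
  4  $ end H read       read print end end $     match read
  5  $ end H            print end end $          expand H → print end J
  6  $ end J end print  print end end $          match print
  7  $ end J end        end end $                match end
Stack after step 7: $ end J (top = J).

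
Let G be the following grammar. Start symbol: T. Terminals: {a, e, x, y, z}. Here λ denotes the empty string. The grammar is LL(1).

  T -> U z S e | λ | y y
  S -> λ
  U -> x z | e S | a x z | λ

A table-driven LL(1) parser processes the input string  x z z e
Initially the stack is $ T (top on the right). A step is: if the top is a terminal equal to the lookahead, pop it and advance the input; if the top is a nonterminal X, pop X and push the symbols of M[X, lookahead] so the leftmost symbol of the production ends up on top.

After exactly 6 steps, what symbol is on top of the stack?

e

step 1: stack=$ T  input=x z z e $  — expand T -> U z S e
step 2: stack=$ e S z U  input=x z z e $  — expand U -> x z
step 3: stack=$ e S z z x  input=x z z e $  — match x
step 4: stack=$ e S z z  input=z z e $  — match z
step 5: stack=$ e S z  input=z e $  — match z
step 6: stack=$ e S  input=e $  — expand S -> λ
Stack after step 6: $ e (top = e).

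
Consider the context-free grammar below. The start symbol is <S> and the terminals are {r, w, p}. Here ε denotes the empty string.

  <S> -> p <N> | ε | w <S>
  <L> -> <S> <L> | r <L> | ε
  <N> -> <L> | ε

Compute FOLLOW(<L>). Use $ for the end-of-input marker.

FIRST(<S>) = {ε, p, w}
FIRST(<L>) = {ε, p, r, w}  (via <S> <L>)
FIRST(<N>) = {ε, p, r, w}  (via <L>)
FOLLOW(<S>) includes $ since <S> is the start symbol.
FOLLOW(<S>): in <S>->w <S>, the suffix after <S> is empty (adds nothing new); in <L>-><S> <L>, <S> is followed by <L> with FIRST {ε, p, r, w}; in <L>-><S> <L>, the suffix after <S> is nullable, so FOLLOW(<S>) ⊇ FOLLOW(<L>) = {$, p, r, w}. Thus FOLLOW(<S>) = {$, p, r, w}.
FOLLOW(<N>): in <S>->p <N>, the suffix after <N> is empty, so FOLLOW(<N>) ⊇ FOLLOW(<S>) = {$, p, r, w}. Thus FOLLOW(<N>) = {$, p, r, w}.
FOLLOW(<L>): in <L>-><S> <L>, the suffix after <L> is empty (adds nothing new); in <L>->r <L>, the suffix after <L> is empty (adds nothing new); in <N>-><L>, the suffix after <L> is empty, so FOLLOW(<L>) ⊇ FOLLOW(<N>) = {$, p, r, w}. Thus FOLLOW(<L>) = {$, p, r, w}.

{$, p, r, w}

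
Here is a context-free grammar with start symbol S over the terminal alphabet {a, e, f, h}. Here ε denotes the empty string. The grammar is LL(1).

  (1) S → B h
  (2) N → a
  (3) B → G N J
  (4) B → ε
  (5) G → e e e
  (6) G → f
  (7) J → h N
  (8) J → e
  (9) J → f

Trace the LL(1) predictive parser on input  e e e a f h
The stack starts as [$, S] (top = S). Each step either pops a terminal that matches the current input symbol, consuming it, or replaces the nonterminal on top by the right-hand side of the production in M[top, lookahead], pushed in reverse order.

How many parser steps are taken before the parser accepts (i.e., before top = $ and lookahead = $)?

11

step 1: stack=$ S  input=e e e a f h $  — expand S → B h
step 2: stack=$ h B  input=e e e a f h $  — expand B → G N J
step 3: stack=$ h J N G  input=e e e a f h $  — expand G → e e e
step 4: stack=$ h J N e e e  input=e e e a f h $  — match e
step 5: stack=$ h J N e e  input=e e a f h $  — match e
step 6: stack=$ h J N e  input=e a f h $  — match e
step 7: stack=$ h J N  input=a f h $  — expand N → a
step 8: stack=$ h J a  input=a f h $  — match a
step 9: stack=$ h J  input=f h $  — expand J → f
step 10: stack=$ h f  input=f h $  — match f
step 11: stack=$ h  input=h $  — match h
Accept reached after 11 steps.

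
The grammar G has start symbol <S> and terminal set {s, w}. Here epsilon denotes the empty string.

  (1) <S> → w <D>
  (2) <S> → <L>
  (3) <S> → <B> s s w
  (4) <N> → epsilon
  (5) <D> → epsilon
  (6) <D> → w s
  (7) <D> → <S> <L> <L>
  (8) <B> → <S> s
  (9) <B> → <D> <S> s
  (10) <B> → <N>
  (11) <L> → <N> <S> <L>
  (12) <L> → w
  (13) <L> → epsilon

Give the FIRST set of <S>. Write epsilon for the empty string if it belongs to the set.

FIRST(<N>): from <N>→epsilon we get {epsilon}. So FIRST(<N>) = {epsilon}.
FIRST(<S>): from <S>→w <D> we get {w}; from <S>→<L> we get {epsilon, s, w}; from <S>→<B> s s w we get {s, w}. So FIRST(<S>) = {epsilon, s, w}.
FIRST(<L>): from <L>→<N> <S> <L> we get {epsilon, s, w}; from <L>→w we get {w}; from <L>→epsilon we get {epsilon}. So FIRST(<L>) = {epsilon, s, w}.
FIRST(<D>): from <D>→epsilon we get {epsilon}; from <D>→w s we get {w}; from <D>→<S> <L> <L> we get {epsilon, s, w}. So FIRST(<D>) = {epsilon, s, w}.
FIRST(<B>): from <B>→<S> s we get {s, w}; from <B>→<D> <S> s we get {s, w}; from <B>→<N> we get {epsilon}. So FIRST(<B>) = {epsilon, s, w}.

{epsilon, s, w}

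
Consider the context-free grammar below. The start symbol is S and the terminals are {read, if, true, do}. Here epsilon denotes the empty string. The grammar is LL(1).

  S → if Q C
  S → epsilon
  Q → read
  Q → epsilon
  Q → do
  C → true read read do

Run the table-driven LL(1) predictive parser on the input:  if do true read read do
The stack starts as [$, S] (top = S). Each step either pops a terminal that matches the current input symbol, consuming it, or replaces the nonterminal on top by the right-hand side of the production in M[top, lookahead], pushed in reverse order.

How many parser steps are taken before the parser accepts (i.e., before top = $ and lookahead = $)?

     Stack                Input                      Action
  1  $ S                  if do true read read do $  expand S → if Q C
  2  $ C Q if             if do true read read do $  match if
  3  $ C Q                do true read read do $     expand Q → do
  4  $ C do               do true read read do $     match do
  5  $ C                  true read read do $        expand C → true read read do
  6  $ do read read true  true read read do $        match true
  7  $ do read read       read read do $             match read
  8  $ do read            read do $                  match read
  9  $ do                 do $                       match do
Accept reached after 9 steps.

9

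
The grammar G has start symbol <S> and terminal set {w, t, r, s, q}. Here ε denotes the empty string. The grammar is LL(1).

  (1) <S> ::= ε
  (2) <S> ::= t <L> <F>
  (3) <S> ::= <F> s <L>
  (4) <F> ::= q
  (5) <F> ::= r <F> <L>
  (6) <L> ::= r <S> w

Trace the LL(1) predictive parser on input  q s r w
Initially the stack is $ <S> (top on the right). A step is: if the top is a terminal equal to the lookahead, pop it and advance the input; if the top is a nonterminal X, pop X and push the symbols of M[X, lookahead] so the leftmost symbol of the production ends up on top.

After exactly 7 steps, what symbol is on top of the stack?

w

     Stack        Input      Action
  1  $ <S>        q s r w $  expand <S> ::= <F> s <L>
  2  $ <L> s <F>  q s r w $  expand <F> ::= q
  3  $ <L> s q    q s r w $  match q
  4  $ <L> s      s r w $    match s
  5  $ <L>        r w $      expand <L> ::= r <S> w
  6  $ w <S> r    r w $      match r
  7  $ w <S>      w $        expand <S> ::= ε
Stack after step 7: $ w (top = w).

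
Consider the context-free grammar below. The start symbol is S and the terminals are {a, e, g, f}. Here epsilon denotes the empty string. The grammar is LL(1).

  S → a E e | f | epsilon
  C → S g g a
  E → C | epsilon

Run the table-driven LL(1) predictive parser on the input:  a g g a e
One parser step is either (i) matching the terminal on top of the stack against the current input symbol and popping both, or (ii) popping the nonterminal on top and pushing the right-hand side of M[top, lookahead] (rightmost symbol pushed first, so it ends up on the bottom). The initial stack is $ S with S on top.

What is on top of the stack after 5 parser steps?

step 1: stack=$ S  input=a g g a e $  — expand S → a E e
step 2: stack=$ e E a  input=a g g a e $  — match a
step 3: stack=$ e E  input=g g a e $  — expand E → C
step 4: stack=$ e C  input=g g a e $  — expand C → S g g a
step 5: stack=$ e a g g S  input=g g a e $  — expand S → epsilon
Stack after step 5: $ e a g g (top = g).

g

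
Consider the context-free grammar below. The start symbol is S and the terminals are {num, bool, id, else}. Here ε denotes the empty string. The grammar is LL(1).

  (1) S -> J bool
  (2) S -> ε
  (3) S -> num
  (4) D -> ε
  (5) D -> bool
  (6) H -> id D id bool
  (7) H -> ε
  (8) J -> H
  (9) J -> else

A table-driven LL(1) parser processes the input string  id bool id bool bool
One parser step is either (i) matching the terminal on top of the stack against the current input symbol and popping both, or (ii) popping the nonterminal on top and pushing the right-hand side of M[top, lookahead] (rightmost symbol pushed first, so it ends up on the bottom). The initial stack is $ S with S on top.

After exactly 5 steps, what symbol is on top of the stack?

step 1: stack=$ S  input=id bool id bool bool $  — expand S -> J bool
step 2: stack=$ bool J  input=id bool id bool bool $  — expand J -> H
step 3: stack=$ bool H  input=id bool id bool bool $  — expand H -> id D id bool
step 4: stack=$ bool bool id D id  input=id bool id bool bool $  — match id
step 5: stack=$ bool bool id D  input=bool id bool bool $  — expand D -> bool
Stack after step 5: $ bool bool id bool (top = bool).

bool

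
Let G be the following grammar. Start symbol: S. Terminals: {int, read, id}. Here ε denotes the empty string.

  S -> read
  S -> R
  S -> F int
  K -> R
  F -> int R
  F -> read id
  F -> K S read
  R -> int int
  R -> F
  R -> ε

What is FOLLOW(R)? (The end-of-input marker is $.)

{$, int, read}

FIRST(S) = {ε, int, read}  (via R, F int)
FIRST(K) = {ε, int, read}  (via R)
FIRST(F) = {int, read}  (via K S read)
FIRST(R) = {ε, int, read}  (via F)
FOLLOW(S) includes $ since S is the start symbol.
FOLLOW(S): in F->K S read, S is followed by read with FIRST {read}. Thus FOLLOW(S) = {$, read}.
FOLLOW(K): in F->K S read, K is followed by S read with FIRST {int, read}. Thus FOLLOW(K) = {int, read}.
FOLLOW(F): in S->F int, F is followed by int with FIRST {int}; in R->F, the suffix after F is empty, so FOLLOW(F) ⊇ FOLLOW(R) = {$, int, read}. Thus FOLLOW(F) = {$, int, read}.
FOLLOW(R): in S->R, the suffix after R is empty, so FOLLOW(R) ⊇ FOLLOW(S) = {$, read}; in K->R, the suffix after R is empty, so FOLLOW(R) ⊇ FOLLOW(K) = {int, read}; in F->int R, the suffix after R is empty, so FOLLOW(R) ⊇ FOLLOW(F) = {$, int, read}. Thus FOLLOW(R) = {$, int, read}.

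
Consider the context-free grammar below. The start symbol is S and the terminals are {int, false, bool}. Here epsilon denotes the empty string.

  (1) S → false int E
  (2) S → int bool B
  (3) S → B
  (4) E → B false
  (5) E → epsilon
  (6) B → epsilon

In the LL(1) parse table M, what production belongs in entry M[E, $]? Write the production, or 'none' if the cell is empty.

FIRST(B): from B→epsilon we get {epsilon}. So FIRST(B) = {epsilon}.
FIRST(S): from S→false int E we get {false}; from S→int bool B we get {int}; from S→B we get {epsilon}. So FIRST(S) = {epsilon, false, int}.
FIRST(E): from E→B false we get {false}; from E→epsilon we get {epsilon}. So FIRST(E) = {epsilon, false}.
FOLLOW(S) includes $ since S is the start symbol.
FOLLOW(S): S appears on no right-hand side. Thus FOLLOW(S) = {$}.
FOLLOW(E): in S→false int E, the suffix after E is empty, so FOLLOW(E) ⊇ FOLLOW(S) = {$}. Thus FOLLOW(E) = {$}.
For E → B false: FIRST(B false) = {false}, so it goes in M[E, t] for t ∈ {false}.
For E → epsilon: FIRST(epsilon) = {epsilon}, so it goes in M[E, t] for t ∈ {}; since epsilon ∈ FIRST, also for every t ∈ FOLLOW(E) = {$}.

E → epsilon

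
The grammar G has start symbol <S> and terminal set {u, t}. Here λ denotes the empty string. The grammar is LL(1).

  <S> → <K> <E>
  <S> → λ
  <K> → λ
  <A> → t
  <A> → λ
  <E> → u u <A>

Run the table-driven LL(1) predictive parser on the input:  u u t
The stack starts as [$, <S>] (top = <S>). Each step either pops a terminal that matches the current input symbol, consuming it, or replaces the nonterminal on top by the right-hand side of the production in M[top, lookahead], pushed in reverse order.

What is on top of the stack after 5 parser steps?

step 1: stack=$ <S>  input=u u t $  — expand <S> → <K> <E>
step 2: stack=$ <E> <K>  input=u u t $  — expand <K> → λ
step 3: stack=$ <E>  input=u u t $  — expand <E> → u u <A>
step 4: stack=$ <A> u u  input=u u t $  — match u
step 5: stack=$ <A> u  input=u t $  — match u
Stack after step 5: $ <A> (top = <A>).

<A>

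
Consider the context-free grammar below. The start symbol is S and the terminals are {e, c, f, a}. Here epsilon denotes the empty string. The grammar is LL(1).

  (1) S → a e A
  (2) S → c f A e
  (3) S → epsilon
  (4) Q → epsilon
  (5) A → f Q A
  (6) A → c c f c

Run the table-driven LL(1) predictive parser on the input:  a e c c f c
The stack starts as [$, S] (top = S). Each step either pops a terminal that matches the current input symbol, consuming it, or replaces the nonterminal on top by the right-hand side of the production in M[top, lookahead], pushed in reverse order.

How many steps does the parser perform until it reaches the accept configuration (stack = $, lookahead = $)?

8

step 1: stack=$ S  input=a e c c f c $  — expand S → a e A
step 2: stack=$ A e a  input=a e c c f c $  — match a
step 3: stack=$ A e  input=e c c f c $  — match e
step 4: stack=$ A  input=c c f c $  — expand A → c c f c
step 5: stack=$ c f c c  input=c c f c $  — match c
step 6: stack=$ c f c  input=c f c $  — match c
step 7: stack=$ c f  input=f c $  — match f
step 8: stack=$ c  input=c $  — match c
Accept reached after 8 steps.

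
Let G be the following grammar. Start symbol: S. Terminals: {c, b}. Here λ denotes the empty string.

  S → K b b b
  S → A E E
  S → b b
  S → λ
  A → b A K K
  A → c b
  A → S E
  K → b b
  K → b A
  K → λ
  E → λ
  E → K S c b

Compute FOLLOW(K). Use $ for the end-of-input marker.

FIRST(K): from K→b b we get {b}; from K→b A we get {b}; from K→λ we get {λ}. So FIRST(K) = {λ, b}.
FIRST(S): from S→K b b b we get {b}; from S→A E E we get {λ, b, c}; from S→b b we get {b}; from S→λ we get {λ}. So FIRST(S) = {λ, b, c}.
FIRST(E): from E→λ we get {λ}; from E→K S c b we get {b, c}. So FIRST(E) = {λ, b, c}.
FIRST(A): from A→b A K K we get {b}; from A→c b we get {c}; from A→S E we get {λ, b, c}. So FIRST(A) = {λ, b, c}.
FOLLOW(S) includes $ since S is the start symbol.
FOLLOW(S): in A→S E, S is followed by E with FIRST {λ, b, c}; in A→S E, the suffix after S is nullable, so FOLLOW(S) ⊇ FOLLOW(A) = {$, b, c}; in E→K S c b, S is followed by c b with FIRST {c}. Thus FOLLOW(S) = {$, b, c}.
FOLLOW(A): in S→A E E, A is followed by E E with FIRST {λ, b, c}; in S→A E E, the suffix after A is nullable, so FOLLOW(A) ⊇ FOLLOW(S) = {$, b, c}; in A→b A K K, A is followed by K K with FIRST {λ, b}; in A→b A K K, the suffix after A is nullable (adds nothing new); in K→b A, the suffix after A is empty, so FOLLOW(A) ⊇ FOLLOW(K) = {$, b, c}. Thus FOLLOW(A) = {$, b, c}.
FOLLOW(K): in S→K b b b, K is followed by b b b with FIRST {b}; in A→b A K K (occurrence 1), K is followed by K with FIRST {λ, b}; in A→b A K K (occurrence 1), the suffix after K is nullable, so FOLLOW(K) ⊇ FOLLOW(A) = {$, b, c}; in A→b A K K (occurrence 2), the suffix after K is empty, so FOLLOW(K) ⊇ FOLLOW(A) = {$, b, c}; in E→K S c b, K is followed by S c b with FIRST {b, c}. Thus FOLLOW(K) = {$, b, c}.
FOLLOW(E): in S→A E E (occurrence 1), E is followed by E with FIRST {λ, b, c}; in S→A E E (occurrence 1), the suffix after E is nullable, so FOLLOW(E) ⊇ FOLLOW(S) = {$, b, c}; in S→A E E (occurrence 2), the suffix after E is empty, so FOLLOW(E) ⊇ FOLLOW(S) = {$, b, c}; in A→S E, the suffix after E is empty, so FOLLOW(E) ⊇ FOLLOW(A) = {$, b, c}. Thus FOLLOW(E) = {$, b, c}.

{$, b, c}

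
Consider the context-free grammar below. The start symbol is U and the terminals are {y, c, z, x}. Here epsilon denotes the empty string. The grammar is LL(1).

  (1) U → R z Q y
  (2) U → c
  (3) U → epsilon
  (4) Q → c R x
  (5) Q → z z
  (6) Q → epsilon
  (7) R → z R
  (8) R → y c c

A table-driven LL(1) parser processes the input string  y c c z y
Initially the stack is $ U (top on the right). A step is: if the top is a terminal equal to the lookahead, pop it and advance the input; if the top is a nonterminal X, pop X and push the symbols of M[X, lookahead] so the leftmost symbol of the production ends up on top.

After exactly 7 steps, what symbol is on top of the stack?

     Stack          Input        Action
  1  $ U            y c c z y $  expand U → R z Q y
  2  $ y Q z R      y c c z y $  expand R → y c c
  3  $ y Q z c c y  y c c z y $  match y
  4  $ y Q z c c    c c z y $    match c
  5  $ y Q z c      c z y $      match c
  6  $ y Q z        z y $        match z
  7  $ y Q          y $          expand Q → epsilon
Stack after step 7: $ y (top = y).

y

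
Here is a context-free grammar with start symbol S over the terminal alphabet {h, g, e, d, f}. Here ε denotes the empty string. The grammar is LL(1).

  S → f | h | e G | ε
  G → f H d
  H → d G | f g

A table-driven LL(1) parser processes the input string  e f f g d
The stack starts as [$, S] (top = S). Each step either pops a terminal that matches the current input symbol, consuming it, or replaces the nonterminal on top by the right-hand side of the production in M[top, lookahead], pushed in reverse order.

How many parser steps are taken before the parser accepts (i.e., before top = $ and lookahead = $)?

8

     Stack    Input        Action
  1  $ S      e f f g d $  expand S → e G
  2  $ G e    e f f g d $  match e
  3  $ G      f f g d $    expand G → f H d
  4  $ d H f  f f g d $    match f
  5  $ d H    f g d $      expand H → f g
  6  $ d g f  f g d $      match f
  7  $ d g    g d $        match g
  8  $ d      d $          match d
Accept reached after 8 steps.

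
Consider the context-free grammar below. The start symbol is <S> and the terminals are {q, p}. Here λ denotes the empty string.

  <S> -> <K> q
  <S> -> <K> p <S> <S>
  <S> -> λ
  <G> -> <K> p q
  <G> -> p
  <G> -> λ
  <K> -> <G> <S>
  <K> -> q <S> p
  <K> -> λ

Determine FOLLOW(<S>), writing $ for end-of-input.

{$, p, q}

FIRST(<S>) = {λ, p, q}  (via <K> q, <K> p <S> <S>)
FIRST(<G>) = {λ, p, q}  (via <K> p q)
FIRST(<K>) = {λ, p, q}  (via <G> <S>)
FOLLOW(<S>) includes $ since <S> is the start symbol.
FOLLOW(<K>): in <S>-><K> q, <K> is followed by q with FIRST {q}; in <S>-><K> p <S> <S>, <K> is followed by p <S> <S> with FIRST {p}; in <G>-><K> p q, <K> is followed by p q with FIRST {p}. Thus FOLLOW(<K>) = {p, q}.
FOLLOW(<S>): in <S>-><K> p <S> <S> (occurrence 1), <S> is followed by <S> with FIRST {λ, p, q}; in <S>-><K> p <S> <S> (occurrence 1), the suffix after <S> is nullable (adds nothing new); in <S>-><K> p <S> <S> (occurrence 2), the suffix after <S> is empty (adds nothing new); in <K>-><G> <S>, the suffix after <S> is empty, so FOLLOW(<S>) ⊇ FOLLOW(<K>) = {p, q}; in <K>->q <S> p, <S> is followed by p with FIRST {p}. Thus FOLLOW(<S>) = {$, p, q}.
FOLLOW(<G>): in <K>-><G> <S>, <G> is followed by <S> with FIRST {λ, p, q}; in <K>-><G> <S>, the suffix after <G> is nullable, so FOLLOW(<G>) ⊇ FOLLOW(<K>) = {p, q}. Thus FOLLOW(<G>) = {p, q}.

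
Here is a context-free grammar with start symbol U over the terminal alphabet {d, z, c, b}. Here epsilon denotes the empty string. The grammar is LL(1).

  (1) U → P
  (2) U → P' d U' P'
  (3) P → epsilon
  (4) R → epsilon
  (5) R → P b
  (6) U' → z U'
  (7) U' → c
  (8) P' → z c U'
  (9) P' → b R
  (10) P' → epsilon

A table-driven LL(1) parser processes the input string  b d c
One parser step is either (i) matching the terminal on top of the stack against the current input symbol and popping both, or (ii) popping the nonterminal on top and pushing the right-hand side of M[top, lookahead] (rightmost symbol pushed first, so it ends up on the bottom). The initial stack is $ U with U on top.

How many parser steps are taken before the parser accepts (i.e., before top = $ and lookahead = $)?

     Stack          Input    Action
  1  $ U            b d c $  expand U → P' d U' P'
  2  $ P' U' d P'   b d c $  expand P' → b R
  3  $ P' U' d R b  b d c $  match b
  4  $ P' U' d R    d c $    expand R → epsilon
  5  $ P' U' d      d c $    match d
  6  $ P' U'        c $      expand U' → c
  7  $ P' c         c $      match c
  8  $ P'           $        expand P' → epsilon
Accept reached after 8 steps.

8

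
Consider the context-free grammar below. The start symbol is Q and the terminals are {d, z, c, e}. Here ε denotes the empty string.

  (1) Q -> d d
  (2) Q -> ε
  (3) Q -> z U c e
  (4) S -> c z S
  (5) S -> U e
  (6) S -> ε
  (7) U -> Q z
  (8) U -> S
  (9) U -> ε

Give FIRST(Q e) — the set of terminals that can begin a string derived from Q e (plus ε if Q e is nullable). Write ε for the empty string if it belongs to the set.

FIRST(Q): from Q->d d we get {d}; from Q->ε we get {ε}; from Q->z U c e we get {z}. So FIRST(Q) = {ε, d, z}.
FIRST(S): from S->c z S we get {c}; from S->U e we get {c, d, e, z}; from S->ε we get {ε}. So FIRST(S) = {ε, c, d, e, z}.
FIRST(U): from U->Q z we get {d, z}; from U->S we get {ε, c, d, e, z}; from U->ε we get {ε}. So FIRST(U) = {ε, c, d, e, z}.
FIRST(Q e): take FIRST of each symbol in turn, carrying on past any symbol whose FIRST contains ε; result {d, e, z}.

{d, e, z}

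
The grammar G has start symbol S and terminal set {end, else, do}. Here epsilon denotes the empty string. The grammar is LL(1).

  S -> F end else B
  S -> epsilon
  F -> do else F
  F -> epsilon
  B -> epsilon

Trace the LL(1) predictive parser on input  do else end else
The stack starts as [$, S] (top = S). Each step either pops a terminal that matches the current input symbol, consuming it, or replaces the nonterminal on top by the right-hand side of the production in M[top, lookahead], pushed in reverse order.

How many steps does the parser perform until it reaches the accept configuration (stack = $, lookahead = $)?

     Stack                   Input               Action
  1  $ S                     do else end else $  expand S -> F end else B
  2  $ B else end F          do else end else $  expand F -> do else F
  3  $ B else end F else do  do else end else $  match do
  4  $ B else end F else     else end else $     match else
  5  $ B else end F          end else $          expand F -> epsilon
  6  $ B else end            end else $          match end
  7  $ B else                else $              match else
  8  $ B                     $                   expand B -> epsilon
Accept reached after 8 steps.

8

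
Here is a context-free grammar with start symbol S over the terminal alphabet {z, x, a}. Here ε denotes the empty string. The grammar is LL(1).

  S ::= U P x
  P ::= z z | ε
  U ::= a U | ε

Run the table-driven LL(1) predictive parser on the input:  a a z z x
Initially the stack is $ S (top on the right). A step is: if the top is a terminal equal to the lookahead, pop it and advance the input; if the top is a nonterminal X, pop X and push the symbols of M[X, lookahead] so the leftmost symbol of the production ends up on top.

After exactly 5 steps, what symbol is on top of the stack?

U

step 1: stack=$ S  input=a a z z x $  — expand S ::= U P x
step 2: stack=$ x P U  input=a a z z x $  — expand U ::= a U
step 3: stack=$ x P U a  input=a a z z x $  — match a
step 4: stack=$ x P U  input=a z z x $  — expand U ::= a U
step 5: stack=$ x P U a  input=a z z x $  — match a
Stack after step 5: $ x P U (top = U).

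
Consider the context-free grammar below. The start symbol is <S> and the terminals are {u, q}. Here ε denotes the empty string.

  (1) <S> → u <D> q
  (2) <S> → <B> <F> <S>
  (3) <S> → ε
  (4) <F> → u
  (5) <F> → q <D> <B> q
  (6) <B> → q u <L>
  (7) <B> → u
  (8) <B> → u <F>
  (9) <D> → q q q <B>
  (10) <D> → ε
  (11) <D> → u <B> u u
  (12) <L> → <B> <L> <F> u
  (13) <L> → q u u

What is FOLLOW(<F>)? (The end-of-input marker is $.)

FIRST(<F>): from <F>→u we get {u}; from <F>→q <D> <B> q we get {q}. So FIRST(<F>) = {q, u}.
FIRST(<B>): from <B>→q u <L> we get {q}; from <B>→u we get {u}; from <B>→u <F> we get {u}. So FIRST(<B>) = {q, u}.
FIRST(<D>): from <D>→q q q <B> we get {q}; from <D>→ε we get {ε}; from <D>→u <B> u u we get {u}. So FIRST(<D>) = {ε, q, u}.
FIRST(<S>): from <S>→u <D> q we get {u}; from <S>→<B> <F> <S> we get {q, u}; from <S>→ε we get {ε}. So FIRST(<S>) = {ε, q, u}.
FIRST(<L>): from <L>→<B> <L> <F> u we get {q, u}; from <L>→q u u we get {q}. So FIRST(<L>) = {q, u}.
FOLLOW(<S>) includes $ since <S> is the start symbol.
FOLLOW(<S>): in <S>→<B> <F> <S>, the suffix after <S> is empty (adds nothing new). Thus FOLLOW(<S>) = {$}.
FOLLOW(<D>): in <S>→u <D> q, <D> is followed by q with FIRST {q}; in <F>→q <D> <B> q, <D> is followed by <B> q with FIRST {q, u}. Thus FOLLOW(<D>) = {q, u}.
FOLLOW(<B>): in <S>→<B> <F> <S>, <B> is followed by <F> <S> with FIRST {q, u}; in <F>→q <D> <B> q, <B> is followed by q with FIRST {q}; in <D>→q q q <B>, the suffix after <B> is empty, so FOLLOW(<B>) ⊇ FOLLOW(<D>) = {q, u}; in <D>→u <B> u u, <B> is followed by u u with FIRST {u}; in <L>→<B> <L> <F> u, <B> is followed by <L> <F> u with FIRST {q, u}. Thus FOLLOW(<B>) = {q, u}.
FOLLOW(<F>): in <S>→<B> <F> <S>, <F> is followed by <S> with FIRST {ε, q, u}; in <S>→<B> <F> <S>, the suffix after <F> is nullable, so FOLLOW(<F>) ⊇ FOLLOW(<S>) = {$}; in <B>→u <F>, the suffix after <F> is empty, so FOLLOW(<F>) ⊇ FOLLOW(<B>) = {q, u}; in <L>→<B> <L> <F> u, <F> is followed by u with FIRST {u}. Thus FOLLOW(<F>) = {$, q, u}.
FOLLOW(<L>): in <B>→q u <L>, the suffix after <L> is empty, so FOLLOW(<L>) ⊇ FOLLOW(<B>) = {q, u}; in <L>→<B> <L> <F> u, <L> is followed by <F> u with FIRST {q, u}. Thus FOLLOW(<L>) = {q, u}.

{$, q, u}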